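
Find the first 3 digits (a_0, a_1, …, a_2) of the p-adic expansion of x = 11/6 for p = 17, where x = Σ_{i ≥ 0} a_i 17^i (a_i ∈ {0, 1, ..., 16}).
(a_0, …, a_2) = (16, 2, 14)

v_17(11/6) = 0 (numerator and denominator both coprime to 17), so x ∈ ℤ_17^×. Compute digits iteratively via a_i = x_i mod 17, x_{i+1} = (x_i − a_i)/17, with x_0 = x:
  x_0 = 11/6;  a_0 = 16;  x_1 = (x_0 − 16)/17 = -5/6
  x_1 = -5/6;  a_1 = 2;  x_2 = (x_1 − 2)/17 = -1/6
  x_2 = -1/6;  a_2 = 14;  x_3 = (x_2 − 14)/17 = -5/6
Digits: (16, 2, 14).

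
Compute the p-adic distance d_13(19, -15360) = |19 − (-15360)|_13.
d_13(19, -15360) = 1/2197

Step 1 — x − y = 19 − (-15360) = 15379. Step 2 — v_13(15379) = 3 (factor: 15379 = (13^3 · 7); the sign does not affect v_p). Step 3 — |x − y|_13 = 13^{-3} = 1/2197.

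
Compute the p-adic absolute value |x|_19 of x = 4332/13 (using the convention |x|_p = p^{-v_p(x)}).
|4332/13|_19 = 1/361

Step 1 — compute v_19(x) by factoring powers of 19 out of the numerator and denominator: v_19(4332/13) = 2. Step 2 — apply |x|_p = p^{-v_p(x)} = 19^{-2} = 1/361.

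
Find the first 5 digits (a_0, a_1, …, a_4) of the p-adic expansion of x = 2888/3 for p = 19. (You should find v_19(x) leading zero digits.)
(a_0, …, a_4) = (0, 0, 9, 6, 6)

v_19(2888/3) = 2, so a_0 = ... = a_1 = 0. Factor out: x = 19^2 · u with u = 8/3 a unit in ℤ_19. Expand u iteratively via a_{v+i} = u_i mod 19, u_{i+1} = (u_i − a_{v+i})/19:
  u_0 = 8/3;  a_2 = 9;  u_1 = (u_0 − 9)/19 = -1/3
  u_1 = -1/3;  a_3 = 6;  u_2 = (u_1 − 6)/19 = -1/3
  u_2 = -1/3;  a_4 = 6;  u_3 = (u_2 − 6)/19 = -1/3
Digits: (0, 0, 9, 6, 6).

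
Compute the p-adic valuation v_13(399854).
v_13(399854) = 4

v_13(n) is the largest exponent k such that 13^k divides n. Factor out: 399854 = 13^4 · 14. (Sign doesn't affect v_p.) So v_13(399854) = 4.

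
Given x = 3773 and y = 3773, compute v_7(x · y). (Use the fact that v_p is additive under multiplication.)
v_7(14235529) = 6

v_p(x) = 3 (factor: 3773 = 7^3 · 11); v_p(y) = 3 (factor: 3773 = 7^3 · 11). Additivity: v_p(xy) = v_p(x) + v_p(y) = 3 + 3 = 6. (Direct check: xy = 14235529 = 7^6 · (121).)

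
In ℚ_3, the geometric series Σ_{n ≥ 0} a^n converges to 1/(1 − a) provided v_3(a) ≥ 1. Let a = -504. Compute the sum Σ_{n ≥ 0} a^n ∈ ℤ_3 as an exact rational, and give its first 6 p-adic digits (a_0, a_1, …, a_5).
Σ a^n = 1/(1 − a) = 1/505;  first 6 digits = (1, 0, 1, 2, 0, 2)

v_3(a) = 2 ≥ 1, so the series converges in ℤ_3 to 1/(1 − a) = 1/(1 − (-504)) = 1/505. Expand this rational in ℤ_3: compute digits iteratively via d_i = x_i mod 3, x_{i+1} = (x_i − d_i)/3. The first 6 digits are (1, 0, 1, 2, 0, 2).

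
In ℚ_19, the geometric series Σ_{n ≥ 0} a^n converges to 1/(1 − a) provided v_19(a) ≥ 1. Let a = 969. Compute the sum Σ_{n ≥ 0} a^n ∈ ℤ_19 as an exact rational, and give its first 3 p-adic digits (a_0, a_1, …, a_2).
Σ a^n = 1/(1 − a) = -1/968;  first 3 digits = (1, 13, 0)

v_19(a) = 1 ≥ 1, so the series converges in ℤ_19 to 1/(1 − a) = 1/(1 − 969) = -1/968. Expand this rational in ℤ_19: compute digits iteratively via d_i = x_i mod 19, x_{i+1} = (x_i − d_i)/19. The first 3 digits are (1, 13, 0).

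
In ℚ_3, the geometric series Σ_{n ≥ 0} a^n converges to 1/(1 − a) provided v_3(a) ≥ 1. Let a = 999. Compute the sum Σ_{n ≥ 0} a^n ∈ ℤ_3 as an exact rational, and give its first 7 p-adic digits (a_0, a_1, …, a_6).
Σ a^n = 1/(1 − a) = -1/998;  first 7 digits = (1, 0, 0, 1, 0, 1, 2)

v_3(a) = 3 ≥ 1, so the series converges in ℤ_3 to 1/(1 − a) = 1/(1 − 999) = -1/998. Expand this rational in ℤ_3: compute digits iteratively via d_i = x_i mod 3, x_{i+1} = (x_i − d_i)/3. The first 7 digits are (1, 0, 0, 1, 0, 1, 2).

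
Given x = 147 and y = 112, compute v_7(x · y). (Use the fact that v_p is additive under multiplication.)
v_7(16464) = 3

v_p(x) = 2 (factor: 147 = 7^2 · 3); v_p(y) = 1 (factor: 112 = 7^1 · 16). Additivity: v_p(xy) = v_p(x) + v_p(y) = 2 + 1 = 3. (Direct check: xy = 16464 = 7^3 · (48).)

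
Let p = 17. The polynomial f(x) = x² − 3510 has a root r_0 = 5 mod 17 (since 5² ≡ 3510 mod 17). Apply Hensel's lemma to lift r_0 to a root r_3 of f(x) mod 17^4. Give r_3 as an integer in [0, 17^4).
r_3 = 78239 (mod 83521)

Hensel's recurrence: r_{i+1} = r_i − f(r_i)·(f′(r_i))^{-1} mod 17^{i+2}, with f′(x) = 2x. Iterate:
  r_0 = 5 (mod 17)
  r_1 = 209 (mod 289)
  r_2 = 4544 (mod 4913)
  r_3 = 78239 (mod 83521)
Final: r_3 = 78239, and one checks f(r_3) ≡ 0 mod 17^4.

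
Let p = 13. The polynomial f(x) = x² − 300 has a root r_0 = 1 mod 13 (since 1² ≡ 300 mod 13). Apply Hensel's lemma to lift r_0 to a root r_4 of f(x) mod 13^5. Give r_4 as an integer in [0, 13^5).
r_4 = 272663 (mod 371293)

Hensel's recurrence: r_{i+1} = r_i − f(r_i)·(f′(r_i))^{-1} mod 13^{i+2}, with f′(x) = 2x. Iterate:
  r_0 = 1 (mod 13)
  r_1 = 66 (mod 169)
  r_2 = 235 (mod 2197)
  r_3 = 15614 (mod 28561)
  r_4 = 272663 (mod 371293)
Final: r_4 = 272663, and one checks f(r_4) ≡ 0 mod 13^5.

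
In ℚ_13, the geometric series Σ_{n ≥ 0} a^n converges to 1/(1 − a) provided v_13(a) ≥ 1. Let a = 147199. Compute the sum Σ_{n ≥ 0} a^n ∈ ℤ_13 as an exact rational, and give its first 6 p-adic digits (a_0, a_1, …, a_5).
Σ a^n = 1/(1 − a) = -1/147198;  first 6 digits = (1, 0, 0, 2, 5, 0)

v_13(a) = 3 ≥ 1, so the series converges in ℤ_13 to 1/(1 − a) = 1/(1 − 147199) = -1/147198. Expand this rational in ℤ_13: compute digits iteratively via d_i = x_i mod 13, x_{i+1} = (x_i − d_i)/13. The first 6 digits are (1, 0, 0, 2, 5, 0).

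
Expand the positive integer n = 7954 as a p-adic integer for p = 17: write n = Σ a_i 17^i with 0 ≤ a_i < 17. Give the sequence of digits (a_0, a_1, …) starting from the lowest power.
(a_0, a_1, …) = (15, 8, 10, 1)

Repeated division by 17 gives the digits low-to-high: 7954 = 15 + 8·17^1 + 10·17^2 + 1·17^3. Digit sequence: (15, 8, 10, 1).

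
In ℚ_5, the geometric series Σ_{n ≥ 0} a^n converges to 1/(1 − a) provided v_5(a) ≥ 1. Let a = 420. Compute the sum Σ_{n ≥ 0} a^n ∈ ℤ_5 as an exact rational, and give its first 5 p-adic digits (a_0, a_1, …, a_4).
Σ a^n = 1/(1 − a) = -1/419;  first 5 digits = (1, 4, 2, 3, 4)

v_5(a) = 1 ≥ 1, so the series converges in ℤ_5 to 1/(1 − a) = 1/(1 − 420) = -1/419. Expand this rational in ℤ_5: compute digits iteratively via d_i = x_i mod 5, x_{i+1} = (x_i − d_i)/5. The first 5 digits are (1, 4, 2, 3, 4).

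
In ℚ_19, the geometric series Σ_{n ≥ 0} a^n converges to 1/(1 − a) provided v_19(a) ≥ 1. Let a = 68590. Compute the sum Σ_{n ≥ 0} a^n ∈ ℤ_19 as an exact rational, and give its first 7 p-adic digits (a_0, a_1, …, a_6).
Σ a^n = 1/(1 − a) = -1/68589;  first 7 digits = (1, 0, 0, 10, 0, 0, 5)

v_19(a) = 3 ≥ 1, so the series converges in ℤ_19 to 1/(1 − a) = 1/(1 − 68590) = -1/68589. Expand this rational in ℤ_19: compute digits iteratively via d_i = x_i mod 19, x_{i+1} = (x_i − d_i)/19. The first 7 digits are (1, 0, 0, 10, 0, 0, 5).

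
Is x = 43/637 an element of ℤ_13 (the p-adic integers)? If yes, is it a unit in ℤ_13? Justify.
x ∉ ℤ_13 (v_13(x) = -1 < 0)

ℤ_13 = {x ∈ ℚ_13 : v_13(x) ≥ 0} and ℤ_13^× = {x ∈ ℤ_13 : v_13(x) = 0}. Here v_13(43/637) = v_13(num) − v_13(den) = -1; compare against these criteria.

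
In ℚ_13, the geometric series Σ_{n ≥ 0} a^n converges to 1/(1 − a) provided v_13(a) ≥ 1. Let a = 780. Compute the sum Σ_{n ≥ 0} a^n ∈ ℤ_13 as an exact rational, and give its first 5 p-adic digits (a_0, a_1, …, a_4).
Σ a^n = 1/(1 − a) = -1/779;  first 5 digits = (1, 8, 3, 9, 10)

v_13(a) = 1 ≥ 1, so the series converges in ℤ_13 to 1/(1 − a) = 1/(1 − 780) = -1/779. Expand this rational in ℤ_13: compute digits iteratively via d_i = x_i mod 13, x_{i+1} = (x_i − d_i)/13. The first 5 digits are (1, 8, 3, 9, 10).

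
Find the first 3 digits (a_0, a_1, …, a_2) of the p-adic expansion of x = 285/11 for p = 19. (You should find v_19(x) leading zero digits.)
(a_0, …, a_2) = (0, 10, 3)

v_19(285/11) = 1, so a_0 = ... = a_0 = 0. Factor out: x = 19^1 · u with u = 15/11 a unit in ℤ_19. Expand u iteratively via a_{v+i} = u_i mod 19, u_{i+1} = (u_i − a_{v+i})/19:
  u_0 = 15/11;  a_1 = 10;  u_1 = (u_0 − 10)/19 = -5/11
  u_1 = -5/11;  a_2 = 3;  u_2 = (u_1 − 3)/19 = -2/11
Digits: (0, 10, 3).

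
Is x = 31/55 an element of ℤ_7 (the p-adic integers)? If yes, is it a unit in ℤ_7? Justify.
x ∈ ℤ_7^× (unit); v_7(x) = 0

ℤ_7 = {x ∈ ℚ_7 : v_7(x) ≥ 0} and ℤ_7^× = {x ∈ ℤ_7 : v_7(x) = 0}. Here v_7(31/55) = v_7(num) − v_7(den) = 0; compare against these criteria.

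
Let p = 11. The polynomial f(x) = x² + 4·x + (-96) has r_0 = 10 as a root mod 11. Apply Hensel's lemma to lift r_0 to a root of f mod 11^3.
r_2 = 1319 (mod 1331)

Hensel: r_{i+1} = r_i − f(r_i)·(f′(r_i))^{-1} mod 11^{i+2}, f′(x) = 2x + 4. Iterate:
  r_0 = 10 (mod 11)
  r_1 = 109 (mod 121)
  r_2 = 1319 (mod 1331)
Final: r = 1319 satisfies f(r) ≡ 0 mod 11^3.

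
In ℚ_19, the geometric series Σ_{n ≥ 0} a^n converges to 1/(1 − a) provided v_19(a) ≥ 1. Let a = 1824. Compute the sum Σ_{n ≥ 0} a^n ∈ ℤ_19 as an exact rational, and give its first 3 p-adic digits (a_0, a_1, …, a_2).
Σ a^n = 1/(1 − a) = -1/1823;  first 3 digits = (1, 1, 6)

v_19(a) = 1 ≥ 1, so the series converges in ℤ_19 to 1/(1 − a) = 1/(1 − 1824) = -1/1823. Expand this rational in ℤ_19: compute digits iteratively via d_i = x_i mod 19, x_{i+1} = (x_i − d_i)/19. The first 3 digits are (1, 1, 6).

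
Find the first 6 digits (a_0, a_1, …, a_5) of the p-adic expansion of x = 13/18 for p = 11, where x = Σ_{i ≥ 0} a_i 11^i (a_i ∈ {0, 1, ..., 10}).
(a_0, …, a_5) = (5, 10, 7, 6, 0, 3)

v_11(13/18) = 0 (numerator and denominator both coprime to 11), so x ∈ ℤ_11^×. Compute digits iteratively via a_i = x_i mod 11, x_{i+1} = (x_i − a_i)/11, with x_0 = x:
  x_0 = 13/18;  a_0 = 5;  x_1 = (x_0 − 5)/11 = -7/18
  x_1 = -7/18;  a_1 = 10;  x_2 = (x_1 − 10)/11 = -17/18
  x_2 = -17/18;  a_2 = 7;  x_3 = (x_2 − 7)/11 = -13/18
  x_3 = -13/18;  a_3 = 6;  x_4 = (x_3 − 6)/11 = -11/18
  x_4 = -11/18;  a_4 = 0;  x_5 = (x_4 − 0)/11 = -1/18
  x_5 = -1/18;  a_5 = 3;  x_6 = (x_5 − 3)/11 = -5/18
Digits: (5, 10, 7, 6, 0, 3).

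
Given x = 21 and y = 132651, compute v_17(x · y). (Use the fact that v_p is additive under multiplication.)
v_17(2785671) = 3

v_p(x) = 0 (factor: 21 = 17^0 · 21); v_p(y) = 3 (factor: 132651 = 17^3 · 27). Additivity: v_p(xy) = v_p(x) + v_p(y) = 0 + 3 = 3. (Direct check: xy = 2785671 = 17^3 · (567).)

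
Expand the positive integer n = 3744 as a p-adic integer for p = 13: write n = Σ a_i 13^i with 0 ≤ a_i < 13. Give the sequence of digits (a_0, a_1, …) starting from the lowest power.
(a_0, a_1, …) = (0, 2, 9, 1)

Repeated division by 13 gives the digits low-to-high: 3744 = 2·13^1 + 9·13^2 + 1·13^3. Digit sequence: (0, 2, 9, 1).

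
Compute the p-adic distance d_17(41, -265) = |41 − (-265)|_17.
d_17(41, -265) = 1/17

Step 1 — x − y = 41 − (-265) = 306. Step 2 — v_17(306) = 1 (factor: 306 = (17^1 · 18); the sign does not affect v_p). Step 3 — |x − y|_17 = 17^{-1} = 1/17.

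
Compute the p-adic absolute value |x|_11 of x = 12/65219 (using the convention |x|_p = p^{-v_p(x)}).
|12/65219|_11 = 1331

Step 1 — compute v_11(x) by factoring powers of 11 out of the numerator and denominator: v_11(12/65219) = -3. Step 2 — apply |x|_p = p^{-v_p(x)} = 11^{3} = 1331.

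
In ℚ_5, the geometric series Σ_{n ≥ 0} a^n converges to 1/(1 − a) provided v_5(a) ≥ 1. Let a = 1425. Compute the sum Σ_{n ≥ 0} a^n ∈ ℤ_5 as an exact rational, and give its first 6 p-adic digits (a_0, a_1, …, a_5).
Σ a^n = 1/(1 − a) = -1/1424;  first 6 digits = (1, 0, 2, 1, 1, 0)

v_5(a) = 2 ≥ 1, so the series converges in ℤ_5 to 1/(1 − a) = 1/(1 − 1425) = -1/1424. Expand this rational in ℤ_5: compute digits iteratively via d_i = x_i mod 5, x_{i+1} = (x_i − d_i)/5. The first 6 digits are (1, 0, 2, 1, 1, 0).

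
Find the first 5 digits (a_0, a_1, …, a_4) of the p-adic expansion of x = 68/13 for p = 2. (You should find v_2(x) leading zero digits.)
(a_0, …, a_4) = (0, 0, 1, 0, 1)

v_2(68/13) = 2, so a_0 = ... = a_1 = 0. Factor out: x = 2^2 · u with u = 17/13 a unit in ℤ_2. Expand u iteratively via a_{v+i} = u_i mod 2, u_{i+1} = (u_i − a_{v+i})/2:
  u_0 = 17/13;  a_2 = 1;  u_1 = (u_0 − 1)/2 = 2/13
  u_1 = 2/13;  a_3 = 0;  u_2 = (u_1 − 0)/2 = 1/13
  u_2 = 1/13;  a_4 = 1;  u_3 = (u_2 − 1)/2 = -6/13
Digits: (0, 0, 1, 0, 1).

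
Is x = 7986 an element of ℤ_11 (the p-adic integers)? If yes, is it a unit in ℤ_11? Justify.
x ∈ ℤ_11 but not a unit; v_11(x) = 3 > 0

ℤ_11 = {x ∈ ℚ_11 : v_11(x) ≥ 0} and ℤ_11^× = {x ∈ ℤ_11 : v_11(x) = 0}. Here v_11(7986) = v_11(num) − v_11(den) = 3; compare against these criteria.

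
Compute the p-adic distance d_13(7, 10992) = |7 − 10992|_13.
d_13(7, 10992) = 1/2197

Step 1 — x − y = 7 − 10992 = -10985. Step 2 — v_13(-10985) = 3 (factor: -10985 = −(13^3 · 5); the sign does not affect v_p). Step 3 — |x − y|_13 = 13^{-3} = 1/2197.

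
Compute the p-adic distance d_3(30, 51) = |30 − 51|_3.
d_3(30, 51) = 1/3

Step 1 — x − y = 30 − 51 = -21. Step 2 — v_3(-21) = 1 (factor: -21 = −(3^1 · 7); the sign does not affect v_p). Step 3 — |x − y|_3 = 3^{-1} = 1/3.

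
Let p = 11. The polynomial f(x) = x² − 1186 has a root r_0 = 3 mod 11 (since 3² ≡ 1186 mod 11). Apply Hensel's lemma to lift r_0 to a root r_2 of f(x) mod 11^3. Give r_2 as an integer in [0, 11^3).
r_2 = 1026 (mod 1331)

Hensel's recurrence: r_{i+1} = r_i − f(r_i)·(f′(r_i))^{-1} mod 11^{i+2}, with f′(x) = 2x. Iterate:
  r_0 = 3 (mod 11)
  r_1 = 58 (mod 121)
  r_2 = 1026 (mod 1331)
Final: r_2 = 1026, and one checks f(r_2) ≡ 0 mod 11^3.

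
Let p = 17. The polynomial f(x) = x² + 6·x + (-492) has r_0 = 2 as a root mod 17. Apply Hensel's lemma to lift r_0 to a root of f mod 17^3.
r_2 = 2535 (mod 4913)

Hensel: r_{i+1} = r_i − f(r_i)·(f′(r_i))^{-1} mod 17^{i+2}, f′(x) = 2x + 6. Iterate:
  r_0 = 2 (mod 17)
  r_1 = 223 (mod 289)
  r_2 = 2535 (mod 4913)
Final: r = 2535 satisfies f(r) ≡ 0 mod 17^3.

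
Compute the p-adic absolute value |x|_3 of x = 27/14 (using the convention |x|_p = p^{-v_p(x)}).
|27/14|_3 = 1/27

Step 1 — compute v_3(x) by factoring powers of 3 out of the numerator and denominator: v_3(27/14) = 3. Step 2 — apply |x|_p = p^{-v_p(x)} = 3^{-3} = 1/27.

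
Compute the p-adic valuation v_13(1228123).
v_13(1228123) = 4

v_13(n) is the largest exponent k such that 13^k divides n. Factor out: 1228123 = 13^4 · 43. (Sign doesn't affect v_p.) So v_13(1228123) = 4.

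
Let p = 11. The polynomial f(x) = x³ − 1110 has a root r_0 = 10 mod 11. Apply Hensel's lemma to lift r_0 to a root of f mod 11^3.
r_2 = 571 (mod 1331)

Hensel: r_{i+1} = r_i − f(r_i)/f′(r_i) mod 11^{i+2}, where f′(x) = 3x². Iterate:
  r_0 = 10 (mod 11)
  r_1 = 87 (mod 121)
  r_2 = 571 (mod 1331)
Final: r = 571 with f(r) ≡ 0 mod 11^3.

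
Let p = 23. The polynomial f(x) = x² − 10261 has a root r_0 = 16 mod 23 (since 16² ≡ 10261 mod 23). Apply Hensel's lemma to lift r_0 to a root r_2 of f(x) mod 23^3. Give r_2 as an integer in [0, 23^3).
r_2 = 8181 (mod 12167)

Hensel's recurrence: r_{i+1} = r_i − f(r_i)·(f′(r_i))^{-1} mod 23^{i+2}, with f′(x) = 2x. Iterate:
  r_0 = 16 (mod 23)
  r_1 = 246 (mod 529)
  r_2 = 8181 (mod 12167)
Final: r_2 = 8181, and one checks f(r_2) ≡ 0 mod 23^3.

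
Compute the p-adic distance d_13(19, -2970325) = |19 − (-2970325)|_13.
d_13(19, -2970325) = 1/371293

Step 1 — x − y = 19 − (-2970325) = 2970344. Step 2 — v_13(2970344) = 5 (factor: 2970344 = (13^5 · 8); the sign does not affect v_p). Step 3 — |x − y|_13 = 13^{-5} = 1/371293.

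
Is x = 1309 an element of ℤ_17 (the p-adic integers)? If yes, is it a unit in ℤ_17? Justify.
x ∈ ℤ_17 but not a unit; v_17(x) = 1 > 0

ℤ_17 = {x ∈ ℚ_17 : v_17(x) ≥ 0} and ℤ_17^× = {x ∈ ℤ_17 : v_17(x) = 0}. Here v_17(1309) = v_17(num) − v_17(den) = 1; compare against these criteria.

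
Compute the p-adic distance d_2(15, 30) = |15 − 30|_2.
d_2(15, 30) = 1

Step 1 — x − y = 15 − 30 = -15. Step 2 — v_2(-15) = 0 (factor: -15 = −(2^0 · 15); the sign does not affect v_p). Step 3 — |x − y|_2 = 2^{0} = 1.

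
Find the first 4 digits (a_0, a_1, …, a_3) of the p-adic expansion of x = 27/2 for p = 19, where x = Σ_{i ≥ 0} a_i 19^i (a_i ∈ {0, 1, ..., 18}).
(a_0, …, a_3) = (4, 10, 9, 9)

v_19(27/2) = 0 (numerator and denominator both coprime to 19), so x ∈ ℤ_19^×. Compute digits iteratively via a_i = x_i mod 19, x_{i+1} = (x_i − a_i)/19, with x_0 = x:
  x_0 = 27/2;  a_0 = 4;  x_1 = (x_0 − 4)/19 = 1/2
  x_1 = 1/2;  a_1 = 10;  x_2 = (x_1 − 10)/19 = -1/2
  x_2 = -1/2;  a_2 = 9;  x_3 = (x_2 − 9)/19 = -1/2
  x_3 = -1/2;  a_3 = 9;  x_4 = (x_3 − 9)/19 = -1/2
Digits: (4, 10, 9, 9).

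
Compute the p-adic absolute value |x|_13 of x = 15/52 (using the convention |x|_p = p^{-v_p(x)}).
|15/52|_13 = 13

Step 1 — compute v_13(x) by factoring powers of 13 out of the numerator and denominator: v_13(15/52) = -1. Step 2 — apply |x|_p = p^{-v_p(x)} = 13^{1} = 13.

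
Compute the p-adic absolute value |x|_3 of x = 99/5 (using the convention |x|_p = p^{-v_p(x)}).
|99/5|_3 = 1/9

Step 1 — compute v_3(x) by factoring powers of 3 out of the numerator and denominator: v_3(99/5) = 2. Step 2 — apply |x|_p = p^{-v_p(x)} = 3^{-2} = 1/9.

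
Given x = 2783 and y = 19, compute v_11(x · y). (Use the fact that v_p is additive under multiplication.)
v_11(52877) = 2

v_p(x) = 2 (factor: 2783 = 11^2 · 23); v_p(y) = 0 (factor: 19 = 11^0 · 19). Additivity: v_p(xy) = v_p(x) + v_p(y) = 2 + 0 = 2. (Direct check: xy = 52877 = 11^2 · (437).)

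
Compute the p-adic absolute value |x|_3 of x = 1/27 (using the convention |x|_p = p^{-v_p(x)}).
|1/27|_3 = 27

Step 1 — compute v_3(x) by factoring powers of 3 out of the numerator and denominator: v_3(1/27) = -3. Step 2 — apply |x|_p = p^{-v_p(x)} = 3^{3} = 27.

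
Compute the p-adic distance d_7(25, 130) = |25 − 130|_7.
d_7(25, 130) = 1/7

Step 1 — x − y = 25 − 130 = -105. Step 2 — v_7(-105) = 1 (factor: -105 = −(7^1 · 15); the sign does not affect v_p). Step 3 — |x − y|_7 = 7^{-1} = 1/7.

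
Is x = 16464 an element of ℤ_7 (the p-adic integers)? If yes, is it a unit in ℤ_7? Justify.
x ∈ ℤ_7 but not a unit; v_7(x) = 3 > 0

ℤ_7 = {x ∈ ℚ_7 : v_7(x) ≥ 0} and ℤ_7^× = {x ∈ ℤ_7 : v_7(x) = 0}. Here v_7(16464) = v_7(num) − v_7(den) = 3; compare against these criteria.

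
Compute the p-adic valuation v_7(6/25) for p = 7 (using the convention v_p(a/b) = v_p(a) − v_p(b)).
v_7(6/25) = 0

Factor powers of 7 from the numerator and denominator of the reduced fraction: 6 = 7^0 · 6 and 25 = 7^0 · 25. Apply v_p(a/b) = v_p(a) − v_p(b): v_7(6/25) = 0 − 0 = 0.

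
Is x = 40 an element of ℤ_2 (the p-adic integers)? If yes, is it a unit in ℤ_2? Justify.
x ∈ ℤ_2 but not a unit; v_2(x) = 3 > 0

ℤ_2 = {x ∈ ℚ_2 : v_2(x) ≥ 0} and ℤ_2^× = {x ∈ ℤ_2 : v_2(x) = 0}. Here v_2(40) = v_2(num) − v_2(den) = 3; compare against these criteria.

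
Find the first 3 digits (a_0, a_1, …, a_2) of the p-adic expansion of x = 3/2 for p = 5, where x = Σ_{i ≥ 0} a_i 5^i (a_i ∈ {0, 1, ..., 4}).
(a_0, …, a_2) = (4, 2, 2)

v_5(3/2) = 0 (numerator and denominator both coprime to 5), so x ∈ ℤ_5^×. Compute digits iteratively via a_i = x_i mod 5, x_{i+1} = (x_i − a_i)/5, with x_0 = x:
  x_0 = 3/2;  a_0 = 4;  x_1 = (x_0 − 4)/5 = -1/2
  x_1 = -1/2;  a_1 = 2;  x_2 = (x_1 − 2)/5 = -1/2
  x_2 = -1/2;  a_2 = 2;  x_3 = (x_2 − 2)/5 = -1/2
Digits: (4, 2, 2).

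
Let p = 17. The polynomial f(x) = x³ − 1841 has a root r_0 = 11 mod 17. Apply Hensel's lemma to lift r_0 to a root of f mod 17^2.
r_1 = 96 (mod 289)

Hensel: r_{i+1} = r_i − f(r_i)/f′(r_i) mod 17^{i+2}, where f′(x) = 3x². Iterate:
  r_0 = 11 (mod 17)
  r_1 = 96 (mod 289)
Final: r = 96 with f(r) ≡ 0 mod 17^2.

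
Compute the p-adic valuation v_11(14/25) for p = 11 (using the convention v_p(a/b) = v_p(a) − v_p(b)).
v_11(14/25) = 0

Factor powers of 11 from the numerator and denominator of the reduced fraction: 14 = 11^0 · 14 and 25 = 11^0 · 25. Apply v_p(a/b) = v_p(a) − v_p(b): v_11(14/25) = 0 − 0 = 0.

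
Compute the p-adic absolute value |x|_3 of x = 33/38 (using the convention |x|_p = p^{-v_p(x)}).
|33/38|_3 = 1/3

Step 1 — compute v_3(x) by factoring powers of 3 out of the numerator and denominator: v_3(33/38) = 1. Step 2 — apply |x|_p = p^{-v_p(x)} = 3^{-1} = 1/3.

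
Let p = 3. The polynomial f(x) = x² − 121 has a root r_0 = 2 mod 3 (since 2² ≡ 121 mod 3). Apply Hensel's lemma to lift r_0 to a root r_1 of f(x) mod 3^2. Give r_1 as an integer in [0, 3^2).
r_1 = 2 (mod 9)

Hensel's recurrence: r_{i+1} = r_i − f(r_i)·(f′(r_i))^{-1} mod 3^{i+2}, with f′(x) = 2x. Iterate:
  r_0 = 2 (mod 3)
  r_1 = 2 (mod 9)
Final: r_1 = 2, and one checks f(r_1) ≡ 0 mod 3^2.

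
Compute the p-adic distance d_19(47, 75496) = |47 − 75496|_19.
d_19(47, 75496) = 1/6859

Step 1 — x − y = 47 − 75496 = -75449. Step 2 — v_19(-75449) = 3 (factor: -75449 = −(19^3 · 11); the sign does not affect v_p). Step 3 — |x − y|_19 = 19^{-3} = 1/6859.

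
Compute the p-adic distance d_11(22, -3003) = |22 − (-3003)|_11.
d_11(22, -3003) = 1/121

Step 1 — x − y = 22 − (-3003) = 3025. Step 2 — v_11(3025) = 2 (factor: 3025 = (11^2 · 25); the sign does not affect v_p). Step 3 — |x − y|_11 = 11^{-2} = 1/121.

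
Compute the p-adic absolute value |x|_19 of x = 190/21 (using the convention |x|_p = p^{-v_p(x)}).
|190/21|_19 = 1/19

Step 1 — compute v_19(x) by factoring powers of 19 out of the numerator and denominator: v_19(190/21) = 1. Step 2 — apply |x|_p = p^{-v_p(x)} = 19^{-1} = 1/19.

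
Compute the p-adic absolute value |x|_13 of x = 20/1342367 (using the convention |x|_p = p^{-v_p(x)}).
|20/1342367|_13 = 28561

Step 1 — compute v_13(x) by factoring powers of 13 out of the numerator and denominator: v_13(20/1342367) = -4. Step 2 — apply |x|_p = p^{-v_p(x)} = 13^{4} = 28561.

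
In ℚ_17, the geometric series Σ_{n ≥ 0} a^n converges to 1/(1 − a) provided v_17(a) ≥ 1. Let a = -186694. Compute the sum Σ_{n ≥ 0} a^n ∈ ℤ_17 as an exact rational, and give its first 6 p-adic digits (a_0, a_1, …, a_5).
Σ a^n = 1/(1 − a) = 1/186695;  first 6 digits = (1, 0, 0, 13, 14, 16)

v_17(a) = 3 ≥ 1, so the series converges in ℤ_17 to 1/(1 − a) = 1/(1 − (-186694)) = 1/186695. Expand this rational in ℤ_17: compute digits iteratively via d_i = x_i mod 17, x_{i+1} = (x_i − d_i)/17. The first 6 digits are (1, 0, 0, 13, 14, 16).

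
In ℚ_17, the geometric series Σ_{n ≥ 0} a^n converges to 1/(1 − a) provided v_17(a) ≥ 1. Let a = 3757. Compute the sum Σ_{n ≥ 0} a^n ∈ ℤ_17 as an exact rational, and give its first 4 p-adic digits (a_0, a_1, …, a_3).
Σ a^n = 1/(1 − a) = -1/3756;  first 4 digits = (1, 0, 13, 0)

v_17(a) = 2 ≥ 1, so the series converges in ℤ_17 to 1/(1 − a) = 1/(1 − 3757) = -1/3756. Expand this rational in ℤ_17: compute digits iteratively via d_i = x_i mod 17, x_{i+1} = (x_i − d_i)/17. The first 4 digits are (1, 0, 13, 0).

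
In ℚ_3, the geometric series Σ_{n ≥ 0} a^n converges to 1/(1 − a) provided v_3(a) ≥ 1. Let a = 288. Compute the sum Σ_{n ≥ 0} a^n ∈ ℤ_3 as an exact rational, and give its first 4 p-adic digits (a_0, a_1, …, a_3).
Σ a^n = 1/(1 − a) = -1/287;  first 4 digits = (1, 0, 2, 1)

v_3(a) = 2 ≥ 1, so the series converges in ℤ_3 to 1/(1 − a) = 1/(1 − 288) = -1/287. Expand this rational in ℤ_3: compute digits iteratively via d_i = x_i mod 3, x_{i+1} = (x_i − d_i)/3. The first 4 digits are (1, 0, 2, 1).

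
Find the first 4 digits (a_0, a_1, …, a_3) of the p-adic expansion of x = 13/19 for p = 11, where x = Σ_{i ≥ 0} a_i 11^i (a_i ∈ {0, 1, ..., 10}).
(a_0, …, a_3) = (3, 5, 3, 2)

v_11(13/19) = 0 (numerator and denominator both coprime to 11), so x ∈ ℤ_11^×. Compute digits iteratively via a_i = x_i mod 11, x_{i+1} = (x_i − a_i)/11, with x_0 = x:
  x_0 = 13/19;  a_0 = 3;  x_1 = (x_0 − 3)/11 = -4/19
  x_1 = -4/19;  a_1 = 5;  x_2 = (x_1 − 5)/11 = -9/19
  x_2 = -9/19;  a_2 = 3;  x_3 = (x_2 − 3)/11 = -6/19
  x_3 = -6/19;  a_3 = 2;  x_4 = (x_3 − 2)/11 = -4/19
Digits: (3, 5, 3, 2).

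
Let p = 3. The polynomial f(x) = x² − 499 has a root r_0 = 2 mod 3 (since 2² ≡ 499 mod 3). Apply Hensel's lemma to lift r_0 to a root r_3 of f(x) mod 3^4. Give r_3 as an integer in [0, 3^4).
r_3 = 65 (mod 81)

Hensel's recurrence: r_{i+1} = r_i − f(r_i)·(f′(r_i))^{-1} mod 3^{i+2}, with f′(x) = 2x. Iterate:
  r_0 = 2 (mod 3)
  r_1 = 2 (mod 9)
  r_2 = 11 (mod 27)
  r_3 = 65 (mod 81)
Final: r_3 = 65, and one checks f(r_3) ≡ 0 mod 3^4.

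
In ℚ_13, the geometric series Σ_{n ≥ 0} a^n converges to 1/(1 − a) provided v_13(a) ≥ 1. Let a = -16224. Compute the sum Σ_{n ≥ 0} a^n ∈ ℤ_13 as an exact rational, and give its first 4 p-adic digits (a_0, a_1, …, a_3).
Σ a^n = 1/(1 − a) = 1/16225;  first 4 digits = (1, 0, 8, 5)

v_13(a) = 2 ≥ 1, so the series converges in ℤ_13 to 1/(1 − a) = 1/(1 − (-16224)) = 1/16225. Expand this rational in ℤ_13: compute digits iteratively via d_i = x_i mod 13, x_{i+1} = (x_i − d_i)/13. The first 4 digits are (1, 0, 8, 5).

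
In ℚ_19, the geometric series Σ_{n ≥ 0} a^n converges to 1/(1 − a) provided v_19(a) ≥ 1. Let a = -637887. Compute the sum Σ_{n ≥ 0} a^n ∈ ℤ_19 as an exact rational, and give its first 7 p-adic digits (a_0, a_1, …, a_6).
Σ a^n = 1/(1 − a) = 1/637888;  first 7 digits = (1, 0, 0, 2, 14, 18, 3)

v_19(a) = 3 ≥ 1, so the series converges in ℤ_19 to 1/(1 − a) = 1/(1 − (-637887)) = 1/637888. Expand this rational in ℤ_19: compute digits iteratively via d_i = x_i mod 19, x_{i+1} = (x_i − d_i)/19. The first 7 digits are (1, 0, 0, 2, 14, 18, 3).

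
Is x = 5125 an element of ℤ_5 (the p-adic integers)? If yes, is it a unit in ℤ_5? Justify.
x ∈ ℤ_5 but not a unit; v_5(x) = 3 > 0

ℤ_5 = {x ∈ ℚ_5 : v_5(x) ≥ 0} and ℤ_5^× = {x ∈ ℤ_5 : v_5(x) = 0}. Here v_5(5125) = v_5(num) − v_5(den) = 3; compare against these criteria.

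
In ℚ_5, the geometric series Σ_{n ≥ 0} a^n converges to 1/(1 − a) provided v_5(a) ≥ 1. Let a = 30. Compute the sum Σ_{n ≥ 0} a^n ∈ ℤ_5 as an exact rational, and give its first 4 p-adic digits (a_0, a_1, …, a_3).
Σ a^n = 1/(1 − a) = -1/29;  first 4 digits = (1, 1, 2, 3)

v_5(a) = 1 ≥ 1, so the series converges in ℤ_5 to 1/(1 − a) = 1/(1 − 30) = -1/29. Expand this rational in ℤ_5: compute digits iteratively via d_i = x_i mod 5, x_{i+1} = (x_i − d_i)/5. The first 4 digits are (1, 1, 2, 3).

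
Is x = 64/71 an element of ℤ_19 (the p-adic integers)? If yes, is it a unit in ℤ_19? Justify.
x ∈ ℤ_19^× (unit); v_19(x) = 0

ℤ_19 = {x ∈ ℚ_19 : v_19(x) ≥ 0} and ℤ_19^× = {x ∈ ℤ_19 : v_19(x) = 0}. Here v_19(64/71) = v_19(num) − v_19(den) = 0; compare against these criteria.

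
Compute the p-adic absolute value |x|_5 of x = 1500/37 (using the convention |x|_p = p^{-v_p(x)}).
|1500/37|_5 = 1/125

Step 1 — compute v_5(x) by factoring powers of 5 out of the numerator and denominator: v_5(1500/37) = 3. Step 2 — apply |x|_p = p^{-v_p(x)} = 5^{-3} = 1/125.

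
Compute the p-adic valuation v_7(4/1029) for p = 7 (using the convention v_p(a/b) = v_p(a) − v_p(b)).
v_7(4/1029) = -3

Factor powers of 7 from the numerator and denominator of the reduced fraction: 4 = 7^0 · 4 and 1029 = 7^3 · 3. Apply v_p(a/b) = v_p(a) − v_p(b): v_7(4/1029) = 0 − 3 = -3.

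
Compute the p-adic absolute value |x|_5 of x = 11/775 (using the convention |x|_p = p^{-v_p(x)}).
|11/775|_5 = 25

Step 1 — compute v_5(x) by factoring powers of 5 out of the numerator and denominator: v_5(11/775) = -2. Step 2 — apply |x|_p = p^{-v_p(x)} = 5^{2} = 25.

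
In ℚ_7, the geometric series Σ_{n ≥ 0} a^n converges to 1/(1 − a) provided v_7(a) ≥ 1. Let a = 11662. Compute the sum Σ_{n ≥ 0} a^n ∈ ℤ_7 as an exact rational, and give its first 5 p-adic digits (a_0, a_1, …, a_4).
Σ a^n = 1/(1 − a) = -1/11661;  first 5 digits = (1, 0, 0, 6, 4)

v_7(a) = 3 ≥ 1, so the series converges in ℤ_7 to 1/(1 − a) = 1/(1 − 11662) = -1/11661. Expand this rational in ℤ_7: compute digits iteratively via d_i = x_i mod 7, x_{i+1} = (x_i − d_i)/7. The first 5 digits are (1, 0, 0, 6, 4).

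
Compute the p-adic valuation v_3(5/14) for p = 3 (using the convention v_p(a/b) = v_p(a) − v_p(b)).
v_3(5/14) = 0

Factor powers of 3 from the numerator and denominator of the reduced fraction: 5 = 3^0 · 5 and 14 = 3^0 · 14. Apply v_p(a/b) = v_p(a) − v_p(b): v_3(5/14) = 0 − 0 = 0.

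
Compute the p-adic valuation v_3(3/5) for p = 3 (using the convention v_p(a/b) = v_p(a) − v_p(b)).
v_3(3/5) = 1

Factor powers of 3 from the numerator and denominator of the reduced fraction: 3 = 3^1 · 1 and 5 = 3^0 · 5. Apply v_p(a/b) = v_p(a) − v_p(b): v_3(3/5) = 1 − 0 = 1.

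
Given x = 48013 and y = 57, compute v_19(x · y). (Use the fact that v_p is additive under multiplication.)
v_19(2736741) = 4

v_p(x) = 3 (factor: 48013 = 19^3 · 7); v_p(y) = 1 (factor: 57 = 19^1 · 3). Additivity: v_p(xy) = v_p(x) + v_p(y) = 3 + 1 = 4. (Direct check: xy = 2736741 = 19^4 · (21).)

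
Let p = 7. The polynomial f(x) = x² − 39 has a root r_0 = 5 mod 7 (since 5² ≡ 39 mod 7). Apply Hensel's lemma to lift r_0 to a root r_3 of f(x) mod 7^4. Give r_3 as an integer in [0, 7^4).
r_3 = 614 (mod 2401)

Hensel's recurrence: r_{i+1} = r_i − f(r_i)·(f′(r_i))^{-1} mod 7^{i+2}, with f′(x) = 2x. Iterate:
  r_0 = 5 (mod 7)
  r_1 = 26 (mod 49)
  r_2 = 271 (mod 343)
  r_3 = 614 (mod 2401)
Final: r_3 = 614, and one checks f(r_3) ≡ 0 mod 7^4.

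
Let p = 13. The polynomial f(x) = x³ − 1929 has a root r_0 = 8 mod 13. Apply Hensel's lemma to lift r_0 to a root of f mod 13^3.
r_2 = 2127 (mod 2197)

Hensel: r_{i+1} = r_i − f(r_i)/f′(r_i) mod 13^{i+2}, where f′(x) = 3x². Iterate:
  r_0 = 8 (mod 13)
  r_1 = 99 (mod 169)
  r_2 = 2127 (mod 2197)
Final: r = 2127 with f(r) ≡ 0 mod 13^3.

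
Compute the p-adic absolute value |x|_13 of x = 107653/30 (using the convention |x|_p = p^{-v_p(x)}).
|107653/30|_13 = 1/2197

Step 1 — compute v_13(x) by factoring powers of 13 out of the numerator and denominator: v_13(107653/30) = 3. Step 2 — apply |x|_p = p^{-v_p(x)} = 13^{-3} = 1/2197.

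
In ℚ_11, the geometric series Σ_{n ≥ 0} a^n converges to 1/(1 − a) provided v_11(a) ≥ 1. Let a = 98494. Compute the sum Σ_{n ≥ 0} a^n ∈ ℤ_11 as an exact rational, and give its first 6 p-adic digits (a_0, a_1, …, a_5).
Σ a^n = 1/(1 − a) = -1/98493;  first 6 digits = (1, 0, 0, 8, 6, 0)

v_11(a) = 3 ≥ 1, so the series converges in ℤ_11 to 1/(1 − a) = 1/(1 − 98494) = -1/98493. Expand this rational in ℤ_11: compute digits iteratively via d_i = x_i mod 11, x_{i+1} = (x_i − d_i)/11. The first 6 digits are (1, 0, 0, 8, 6, 0).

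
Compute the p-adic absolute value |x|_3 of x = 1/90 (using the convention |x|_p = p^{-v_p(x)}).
|1/90|_3 = 9

Step 1 — compute v_3(x) by factoring powers of 3 out of the numerator and denominator: v_3(1/90) = -2. Step 2 — apply |x|_p = p^{-v_p(x)} = 3^{2} = 9.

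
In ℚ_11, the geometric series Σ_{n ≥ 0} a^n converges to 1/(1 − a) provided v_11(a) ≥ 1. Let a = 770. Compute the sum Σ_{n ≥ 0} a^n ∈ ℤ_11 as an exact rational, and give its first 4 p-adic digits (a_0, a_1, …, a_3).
Σ a^n = 1/(1 − a) = -1/769;  first 4 digits = (1, 4, 0, 4)

v_11(a) = 1 ≥ 1, so the series converges in ℤ_11 to 1/(1 − a) = 1/(1 − 770) = -1/769. Expand this rational in ℤ_11: compute digits iteratively via d_i = x_i mod 11, x_{i+1} = (x_i − d_i)/11. The first 4 digits are (1, 4, 0, 4).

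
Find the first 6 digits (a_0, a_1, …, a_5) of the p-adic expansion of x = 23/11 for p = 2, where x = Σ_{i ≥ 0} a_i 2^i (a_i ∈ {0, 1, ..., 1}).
(a_0, …, a_5) = (1, 0, 1, 0, 0, 1)

v_2(23/11) = 0 (numerator and denominator both coprime to 2), so x ∈ ℤ_2^×. Compute digits iteratively via a_i = x_i mod 2, x_{i+1} = (x_i − a_i)/2, with x_0 = x:
  x_0 = 23/11;  a_0 = 1;  x_1 = (x_0 − 1)/2 = 6/11
  x_1 = 6/11;  a_1 = 0;  x_2 = (x_1 − 0)/2 = 3/11
  x_2 = 3/11;  a_2 = 1;  x_3 = (x_2 − 1)/2 = -4/11
  x_3 = -4/11;  a_3 = 0;  x_4 = (x_3 − 0)/2 = -2/11
  x_4 = -2/11;  a_4 = 0;  x_5 = (x_4 − 0)/2 = -1/11
  x_5 = -1/11;  a_5 = 1;  x_6 = (x_5 − 1)/2 = -6/11
Digits: (1, 0, 1, 0, 0, 1).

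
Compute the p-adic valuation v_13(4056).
v_13(4056) = 2

v_13(n) is the largest exponent k such that 13^k divides n. Factor out: 4056 = 13^2 · 24. (Sign doesn't affect v_p.) So v_13(4056) = 2.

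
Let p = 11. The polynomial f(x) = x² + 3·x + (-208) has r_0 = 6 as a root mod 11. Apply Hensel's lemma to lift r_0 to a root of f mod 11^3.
r_2 = 1315 (mod 1331)

Hensel: r_{i+1} = r_i − f(r_i)·(f′(r_i))^{-1} mod 11^{i+2}, f′(x) = 2x + 3. Iterate:
  r_0 = 6 (mod 11)
  r_1 = 105 (mod 121)
  r_2 = 1315 (mod 1331)
Final: r = 1315 satisfies f(r) ≡ 0 mod 11^3.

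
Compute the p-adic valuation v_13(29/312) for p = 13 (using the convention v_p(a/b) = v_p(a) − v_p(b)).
v_13(29/312) = -1

Factor powers of 13 from the numerator and denominator of the reduced fraction: 29 = 13^0 · 29 and 312 = 13^1 · 24. Apply v_p(a/b) = v_p(a) − v_p(b): v_13(29/312) = 0 − 1 = -1.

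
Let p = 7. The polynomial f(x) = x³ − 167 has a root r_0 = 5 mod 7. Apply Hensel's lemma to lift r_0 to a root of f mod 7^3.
r_2 = 82 (mod 343)

Hensel: r_{i+1} = r_i − f(r_i)/f′(r_i) mod 7^{i+2}, where f′(x) = 3x². Iterate:
  r_0 = 5 (mod 7)
  r_1 = 33 (mod 49)
  r_2 = 82 (mod 343)
Final: r = 82 with f(r) ≡ 0 mod 7^3.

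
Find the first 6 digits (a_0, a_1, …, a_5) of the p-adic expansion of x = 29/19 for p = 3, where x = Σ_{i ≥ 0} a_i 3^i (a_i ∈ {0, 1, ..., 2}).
(a_0, …, a_5) = (2, 0, 2, 2, 1, 0)

v_3(29/19) = 0 (numerator and denominator both coprime to 3), so x ∈ ℤ_3^×. Compute digits iteratively via a_i = x_i mod 3, x_{i+1} = (x_i − a_i)/3, with x_0 = x:
  x_0 = 29/19;  a_0 = 2;  x_1 = (x_0 − 2)/3 = -3/19
  x_1 = -3/19;  a_1 = 0;  x_2 = (x_1 − 0)/3 = -1/19
  x_2 = -1/19;  a_2 = 2;  x_3 = (x_2 − 2)/3 = -13/19
  x_3 = -13/19;  a_3 = 2;  x_4 = (x_3 − 2)/3 = -17/19
  x_4 = -17/19;  a_4 = 1;  x_5 = (x_4 − 1)/3 = -12/19
  x_5 = -12/19;  a_5 = 0;  x_6 = (x_5 − 0)/3 = -4/19
Digits: (2, 0, 2, 2, 1, 0).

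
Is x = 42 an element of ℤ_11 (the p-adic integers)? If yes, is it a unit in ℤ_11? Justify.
x ∈ ℤ_11^× (unit); v_11(x) = 0

ℤ_11 = {x ∈ ℚ_11 : v_11(x) ≥ 0} and ℤ_11^× = {x ∈ ℤ_11 : v_11(x) = 0}. Here v_11(42) = v_11(num) − v_11(den) = 0; compare against these criteria.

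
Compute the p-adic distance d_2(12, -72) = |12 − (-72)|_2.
d_2(12, -72) = 1/4

Step 1 — x − y = 12 − (-72) = 84. Step 2 — v_2(84) = 2 (factor: 84 = (2^2 · 21); the sign does not affect v_p). Step 3 — |x − y|_2 = 2^{-2} = 1/4.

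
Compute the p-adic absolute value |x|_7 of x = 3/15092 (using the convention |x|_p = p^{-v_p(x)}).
|3/15092|_7 = 343

Step 1 — compute v_7(x) by factoring powers of 7 out of the numerator and denominator: v_7(3/15092) = -3. Step 2 — apply |x|_p = p^{-v_p(x)} = 7^{3} = 343.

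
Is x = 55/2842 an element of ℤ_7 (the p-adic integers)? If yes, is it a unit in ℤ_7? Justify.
x ∉ ℤ_7 (v_7(x) = -2 < 0)

ℤ_7 = {x ∈ ℚ_7 : v_7(x) ≥ 0} and ℤ_7^× = {x ∈ ℤ_7 : v_7(x) = 0}. Here v_7(55/2842) = v_7(num) − v_7(den) = -2; compare against these criteria.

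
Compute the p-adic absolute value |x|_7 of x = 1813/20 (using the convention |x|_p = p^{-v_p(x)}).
|1813/20|_7 = 1/49

Step 1 — compute v_7(x) by factoring powers of 7 out of the numerator and denominator: v_7(1813/20) = 2. Step 2 — apply |x|_p = p^{-v_p(x)} = 7^{-2} = 1/49.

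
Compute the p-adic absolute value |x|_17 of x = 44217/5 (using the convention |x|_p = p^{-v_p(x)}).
|44217/5|_17 = 1/4913

Step 1 — compute v_17(x) by factoring powers of 17 out of the numerator and denominator: v_17(44217/5) = 3. Step 2 — apply |x|_p = p^{-v_p(x)} = 17^{-3} = 1/4913.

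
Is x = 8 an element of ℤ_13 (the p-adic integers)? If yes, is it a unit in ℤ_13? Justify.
x ∈ ℤ_13^× (unit); v_13(x) = 0

ℤ_13 = {x ∈ ℚ_13 : v_13(x) ≥ 0} and ℤ_13^× = {x ∈ ℤ_13 : v_13(x) = 0}. Here v_13(8) = v_13(num) − v_13(den) = 0; compare against these criteria.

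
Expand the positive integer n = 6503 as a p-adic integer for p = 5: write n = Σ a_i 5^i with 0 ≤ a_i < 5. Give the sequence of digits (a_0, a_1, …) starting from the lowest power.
(a_0, a_1, …) = (3, 0, 0, 2, 0, 2)

Repeated division by 5 gives the digits low-to-high: 6503 = 3 + 2·5^3 + 2·5^5. Digit sequence: (3, 0, 0, 2, 0, 2).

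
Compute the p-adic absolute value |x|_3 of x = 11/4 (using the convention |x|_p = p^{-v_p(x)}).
|11/4|_3 = 1

Step 1 — compute v_3(x) by factoring powers of 3 out of the numerator and denominator: v_3(11/4) = 0. Step 2 — apply |x|_p = p^{-v_p(x)} = 3^{0} = 1.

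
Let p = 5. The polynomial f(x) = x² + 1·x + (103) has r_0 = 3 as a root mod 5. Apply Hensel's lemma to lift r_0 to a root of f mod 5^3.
r_2 = 108 (mod 125)

Hensel: r_{i+1} = r_i − f(r_i)·(f′(r_i))^{-1} mod 5^{i+2}, f′(x) = 2x + 1. Iterate:
  r_0 = 3 (mod 5)
  r_1 = 8 (mod 25)
  r_2 = 108 (mod 125)
Final: r = 108 satisfies f(r) ≡ 0 mod 5^3.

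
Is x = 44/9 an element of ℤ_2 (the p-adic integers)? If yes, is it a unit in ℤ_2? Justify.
x ∈ ℤ_2 but not a unit; v_2(x) = 2 > 0

ℤ_2 = {x ∈ ℚ_2 : v_2(x) ≥ 0} and ℤ_2^× = {x ∈ ℤ_2 : v_2(x) = 0}. Here v_2(44/9) = v_2(num) − v_2(den) = 2; compare against these criteria.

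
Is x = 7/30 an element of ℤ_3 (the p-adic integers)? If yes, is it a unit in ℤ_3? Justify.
x ∉ ℤ_3 (v_3(x) = -1 < 0)

ℤ_3 = {x ∈ ℚ_3 : v_3(x) ≥ 0} and ℤ_3^× = {x ∈ ℤ_3 : v_3(x) = 0}. Here v_3(7/30) = v_3(num) − v_3(den) = -1; compare against these criteria.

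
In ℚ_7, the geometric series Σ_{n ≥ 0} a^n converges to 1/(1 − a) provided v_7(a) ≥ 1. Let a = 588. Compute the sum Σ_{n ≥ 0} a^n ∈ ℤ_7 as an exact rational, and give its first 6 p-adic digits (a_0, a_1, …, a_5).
Σ a^n = 1/(1 − a) = -1/587;  first 6 digits = (1, 0, 5, 1, 4, 6)

v_7(a) = 2 ≥ 1, so the series converges in ℤ_7 to 1/(1 − a) = 1/(1 − 588) = -1/587. Expand this rational in ℤ_7: compute digits iteratively via d_i = x_i mod 7, x_{i+1} = (x_i − d_i)/7. The first 6 digits are (1, 0, 5, 1, 4, 6).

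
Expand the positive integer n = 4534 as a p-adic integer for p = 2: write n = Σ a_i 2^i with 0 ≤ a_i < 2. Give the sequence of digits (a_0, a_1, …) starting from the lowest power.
(a_0, a_1, …) = (0, 1, 1, 0, 1, 1, 0, 1, 1, 0, 0, 0, 1)

Repeated division by 2 gives the digits low-to-high: 4534 = 1·2^1 + 1·2^2 + 1·2^4 + 1·2^5 + 1·2^7 + 1·2^8 + 1·2^12. Digit sequence: (0, 1, 1, 0, 1, 1, 0, 1, 1, 0, 0, 0, 1).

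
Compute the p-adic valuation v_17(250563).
v_17(250563) = 4

v_17(n) is the largest exponent k such that 17^k divides n. Factor out: 250563 = 17^4 · 3. (Sign doesn't affect v_p.) So v_17(250563) = 4.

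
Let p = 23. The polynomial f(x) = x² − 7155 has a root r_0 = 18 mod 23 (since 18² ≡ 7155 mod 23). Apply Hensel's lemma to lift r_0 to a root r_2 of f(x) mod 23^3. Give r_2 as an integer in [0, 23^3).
r_2 = 5101 (mod 12167)

Hensel's recurrence: r_{i+1} = r_i − f(r_i)·(f′(r_i))^{-1} mod 23^{i+2}, with f′(x) = 2x. Iterate:
  r_0 = 18 (mod 23)
  r_1 = 340 (mod 529)
  r_2 = 5101 (mod 12167)
Final: r_2 = 5101, and one checks f(r_2) ≡ 0 mod 23^3.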